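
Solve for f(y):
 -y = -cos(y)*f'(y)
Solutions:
 f(y) = C1 + Integral(y/cos(y), y)


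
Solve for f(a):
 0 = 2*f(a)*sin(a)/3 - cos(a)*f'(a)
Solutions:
 f(a) = C1/cos(a)^(2/3)


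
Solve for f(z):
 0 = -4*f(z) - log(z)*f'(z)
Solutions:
 f(z) = C1*exp(-4*li(z))


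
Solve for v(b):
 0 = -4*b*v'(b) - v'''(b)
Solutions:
 v(b) = C1 + Integral(C2*airyai(-2^(2/3)*b) + C3*airybi(-2^(2/3)*b), b)


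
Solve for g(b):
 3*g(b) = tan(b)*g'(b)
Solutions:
 g(b) = C1*sin(b)^3


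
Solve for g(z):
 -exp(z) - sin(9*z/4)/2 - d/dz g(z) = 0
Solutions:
 g(z) = C1 - exp(z) + 2*cos(9*z/4)/9


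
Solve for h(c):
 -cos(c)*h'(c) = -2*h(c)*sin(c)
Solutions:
 h(c) = C1/cos(c)^2


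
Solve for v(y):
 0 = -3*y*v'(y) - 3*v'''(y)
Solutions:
 v(y) = C1 + Integral(C2*airyai(-y) + C3*airybi(-y), y)


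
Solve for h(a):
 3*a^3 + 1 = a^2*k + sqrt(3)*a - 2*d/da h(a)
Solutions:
 h(a) = C1 - 3*a^4/8 + a^3*k/6 + sqrt(3)*a^2/4 - a/2


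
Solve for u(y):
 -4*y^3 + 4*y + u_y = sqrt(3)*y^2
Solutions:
 u(y) = C1 + y^4 + sqrt(3)*y^3/3 - 2*y^2


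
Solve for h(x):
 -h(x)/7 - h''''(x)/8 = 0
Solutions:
 h(x) = (C1*sin(2^(1/4)*7^(3/4)*x/7) + C2*cos(2^(1/4)*7^(3/4)*x/7))*exp(-2^(1/4)*7^(3/4)*x/7) + (C3*sin(2^(1/4)*7^(3/4)*x/7) + C4*cos(2^(1/4)*7^(3/4)*x/7))*exp(2^(1/4)*7^(3/4)*x/7)


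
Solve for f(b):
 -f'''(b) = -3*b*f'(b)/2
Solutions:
 f(b) = C1 + Integral(C2*airyai(2^(2/3)*3^(1/3)*b/2) + C3*airybi(2^(2/3)*3^(1/3)*b/2), b)


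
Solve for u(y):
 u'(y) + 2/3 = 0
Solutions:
 u(y) = C1 - 2*y/3


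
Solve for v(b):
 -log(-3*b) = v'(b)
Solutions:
 v(b) = C1 - b*log(-b) + b*(1 - log(3))


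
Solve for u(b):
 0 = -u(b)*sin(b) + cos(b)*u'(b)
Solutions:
 u(b) = C1/cos(b)


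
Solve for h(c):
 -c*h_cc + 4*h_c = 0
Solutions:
 h(c) = C1 + C2*c^5


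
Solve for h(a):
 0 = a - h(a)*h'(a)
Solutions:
 h(a) = -sqrt(C1 + a^2)
 h(a) = sqrt(C1 + a^2)


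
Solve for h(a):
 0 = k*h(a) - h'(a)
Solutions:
 h(a) = C1*exp(a*k)


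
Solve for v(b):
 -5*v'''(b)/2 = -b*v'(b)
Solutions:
 v(b) = C1 + Integral(C2*airyai(2^(1/3)*5^(2/3)*b/5) + C3*airybi(2^(1/3)*5^(2/3)*b/5), b)


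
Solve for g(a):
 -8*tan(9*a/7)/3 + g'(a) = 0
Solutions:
 g(a) = C1 - 56*log(cos(9*a/7))/27


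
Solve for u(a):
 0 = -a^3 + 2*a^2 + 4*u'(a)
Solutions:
 u(a) = C1 + a^4/16 - a^3/6


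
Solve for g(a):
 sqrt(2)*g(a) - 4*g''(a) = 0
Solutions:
 g(a) = C1*exp(-2^(1/4)*a/2) + C2*exp(2^(1/4)*a/2)


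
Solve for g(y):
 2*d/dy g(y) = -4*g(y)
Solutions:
 g(y) = C1*exp(-2*y)


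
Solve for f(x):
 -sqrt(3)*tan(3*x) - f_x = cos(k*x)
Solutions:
 f(x) = C1 - Piecewise((sin(k*x)/k, Ne(k, 0)), (x, True)) + sqrt(3)*log(cos(3*x))/3


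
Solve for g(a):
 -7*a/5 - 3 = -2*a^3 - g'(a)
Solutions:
 g(a) = C1 - a^4/2 + 7*a^2/10 + 3*a


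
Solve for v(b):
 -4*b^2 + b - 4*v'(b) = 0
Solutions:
 v(b) = C1 - b^3/3 + b^2/8


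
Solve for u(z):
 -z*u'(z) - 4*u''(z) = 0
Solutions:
 u(z) = C1 + C2*erf(sqrt(2)*z/4)


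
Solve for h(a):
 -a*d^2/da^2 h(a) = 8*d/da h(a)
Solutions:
 h(a) = C1 + C2/a^7


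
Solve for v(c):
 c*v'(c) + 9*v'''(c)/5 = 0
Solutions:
 v(c) = C1 + Integral(C2*airyai(-15^(1/3)*c/3) + C3*airybi(-15^(1/3)*c/3), c)


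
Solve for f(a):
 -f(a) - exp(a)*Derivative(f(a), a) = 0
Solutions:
 f(a) = C1*exp(exp(-a))


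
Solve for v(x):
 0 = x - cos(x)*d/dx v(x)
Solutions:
 v(x) = C1 + Integral(x/cos(x), x)


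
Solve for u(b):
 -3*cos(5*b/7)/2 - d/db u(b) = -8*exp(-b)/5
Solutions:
 u(b) = C1 - 21*sin(5*b/7)/10 - 8*exp(-b)/5


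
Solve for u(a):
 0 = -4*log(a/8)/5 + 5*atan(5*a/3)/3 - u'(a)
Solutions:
 u(a) = C1 - 4*a*log(a)/5 + 5*a*atan(5*a/3)/3 + 4*a/5 + 12*a*log(2)/5 - log(25*a^2 + 9)/2


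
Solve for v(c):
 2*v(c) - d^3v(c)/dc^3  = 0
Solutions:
 v(c) = C3*exp(2^(1/3)*c) + (C1*sin(2^(1/3)*sqrt(3)*c/2) + C2*cos(2^(1/3)*sqrt(3)*c/2))*exp(-2^(1/3)*c/2)


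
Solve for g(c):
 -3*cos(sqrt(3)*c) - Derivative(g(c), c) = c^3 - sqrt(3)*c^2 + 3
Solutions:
 g(c) = C1 - c^4/4 + sqrt(3)*c^3/3 - 3*c - sqrt(3)*sin(sqrt(3)*c)


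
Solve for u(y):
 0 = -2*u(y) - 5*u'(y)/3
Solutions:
 u(y) = C1*exp(-6*y/5)


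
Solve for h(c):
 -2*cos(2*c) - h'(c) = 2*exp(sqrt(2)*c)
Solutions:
 h(c) = C1 - sqrt(2)*exp(sqrt(2)*c) - sin(2*c)


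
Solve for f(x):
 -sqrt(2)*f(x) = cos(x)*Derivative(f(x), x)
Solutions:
 f(x) = C1*(sin(x) - 1)^(sqrt(2)/2)/(sin(x) + 1)^(sqrt(2)/2)


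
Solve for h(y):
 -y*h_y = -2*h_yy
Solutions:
 h(y) = C1 + C2*erfi(y/2)


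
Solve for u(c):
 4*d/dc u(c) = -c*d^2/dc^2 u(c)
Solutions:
 u(c) = C1 + C2/c^3


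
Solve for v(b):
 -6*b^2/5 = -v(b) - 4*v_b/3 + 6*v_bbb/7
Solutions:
 v(b) = C1*exp(-42^(1/3)*b*(4*42^(1/3)/(sqrt(3873) + 81)^(1/3) + (sqrt(3873) + 81)^(1/3))/36)*sin(14^(1/3)*3^(1/6)*b*(-3^(2/3)*(sqrt(3873) + 81)^(1/3) + 12*14^(1/3)/(sqrt(3873) + 81)^(1/3))/36) + C2*exp(-42^(1/3)*b*(4*42^(1/3)/(sqrt(3873) + 81)^(1/3) + (sqrt(3873) + 81)^(1/3))/36)*cos(14^(1/3)*3^(1/6)*b*(-3^(2/3)*(sqrt(3873) + 81)^(1/3) + 12*14^(1/3)/(sqrt(3873) + 81)^(1/3))/36) + C3*exp(42^(1/3)*b*(4*42^(1/3)/(sqrt(3873) + 81)^(1/3) + (sqrt(3873) + 81)^(1/3))/18) + 6*b^2/5 - 16*b/5 + 64/15


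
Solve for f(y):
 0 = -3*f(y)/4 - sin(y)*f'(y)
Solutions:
 f(y) = C1*(cos(y) + 1)^(3/8)/(cos(y) - 1)^(3/8)


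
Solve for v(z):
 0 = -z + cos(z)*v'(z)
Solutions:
 v(z) = C1 + Integral(z/cos(z), z)


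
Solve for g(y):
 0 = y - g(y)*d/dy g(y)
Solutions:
 g(y) = -sqrt(C1 + y^2)
 g(y) = sqrt(C1 + y^2)


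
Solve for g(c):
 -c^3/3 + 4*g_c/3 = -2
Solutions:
 g(c) = C1 + c^4/16 - 3*c/2


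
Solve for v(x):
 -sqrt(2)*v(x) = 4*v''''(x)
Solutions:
 v(x) = (C1*sin(2^(1/8)*x/2) + C2*cos(2^(1/8)*x/2))*exp(-2^(1/8)*x/2) + (C3*sin(2^(1/8)*x/2) + C4*cos(2^(1/8)*x/2))*exp(2^(1/8)*x/2)


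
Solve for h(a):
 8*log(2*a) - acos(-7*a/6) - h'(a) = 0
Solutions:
 h(a) = C1 + 8*a*log(a) - a*acos(-7*a/6) - 8*a + 8*a*log(2) - sqrt(36 - 49*a^2)/7


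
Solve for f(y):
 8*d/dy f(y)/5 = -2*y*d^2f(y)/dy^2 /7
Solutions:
 f(y) = C1 + C2/y^(23/5)


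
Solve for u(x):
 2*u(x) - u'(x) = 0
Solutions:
 u(x) = C1*exp(2*x)


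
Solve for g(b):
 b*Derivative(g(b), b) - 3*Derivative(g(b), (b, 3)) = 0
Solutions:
 g(b) = C1 + Integral(C2*airyai(3^(2/3)*b/3) + C3*airybi(3^(2/3)*b/3), b)


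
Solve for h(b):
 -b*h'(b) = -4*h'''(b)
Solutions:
 h(b) = C1 + Integral(C2*airyai(2^(1/3)*b/2) + C3*airybi(2^(1/3)*b/2), b)


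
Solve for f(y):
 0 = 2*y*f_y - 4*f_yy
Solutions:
 f(y) = C1 + C2*erfi(y/2)


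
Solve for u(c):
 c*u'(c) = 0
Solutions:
 u(c) = C1


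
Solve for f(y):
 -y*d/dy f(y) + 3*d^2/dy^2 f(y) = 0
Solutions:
 f(y) = C1 + C2*erfi(sqrt(6)*y/6)


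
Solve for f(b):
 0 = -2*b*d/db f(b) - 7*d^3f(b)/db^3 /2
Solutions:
 f(b) = C1 + Integral(C2*airyai(-14^(2/3)*b/7) + C3*airybi(-14^(2/3)*b/7), b)


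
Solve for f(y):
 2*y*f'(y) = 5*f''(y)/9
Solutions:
 f(y) = C1 + C2*erfi(3*sqrt(5)*y/5)


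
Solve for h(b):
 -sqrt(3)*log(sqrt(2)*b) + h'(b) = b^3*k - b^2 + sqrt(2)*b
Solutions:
 h(b) = C1 + b^4*k/4 - b^3/3 + sqrt(2)*b^2/2 + sqrt(3)*b*log(b) - sqrt(3)*b + sqrt(3)*b*log(2)/2


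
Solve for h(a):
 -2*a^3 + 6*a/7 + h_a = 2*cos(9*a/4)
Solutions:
 h(a) = C1 + a^4/2 - 3*a^2/7 + 8*sin(9*a/4)/9


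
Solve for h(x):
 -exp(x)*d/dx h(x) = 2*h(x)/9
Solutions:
 h(x) = C1*exp(2*exp(-x)/9)


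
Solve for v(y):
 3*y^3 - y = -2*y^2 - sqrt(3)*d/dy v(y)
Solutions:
 v(y) = C1 - sqrt(3)*y^4/4 - 2*sqrt(3)*y^3/9 + sqrt(3)*y^2/6


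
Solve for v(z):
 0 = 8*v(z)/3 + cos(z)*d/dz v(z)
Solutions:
 v(z) = C1*(sin(z) - 1)^(4/3)/(sin(z) + 1)^(4/3)


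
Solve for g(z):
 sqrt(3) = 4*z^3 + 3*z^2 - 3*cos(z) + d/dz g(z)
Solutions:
 g(z) = C1 - z^4 - z^3 + sqrt(3)*z + 3*sin(z)


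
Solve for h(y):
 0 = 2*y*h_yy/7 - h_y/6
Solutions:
 h(y) = C1 + C2*y^(19/12)


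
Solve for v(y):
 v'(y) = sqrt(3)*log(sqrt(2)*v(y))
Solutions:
 -2*sqrt(3)*Integral(1/(2*log(_y) + log(2)), (_y, v(y)))/3 = C1 - y


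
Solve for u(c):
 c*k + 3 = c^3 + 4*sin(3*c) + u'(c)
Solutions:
 u(c) = C1 - c^4/4 + c^2*k/2 + 3*c + 4*cos(3*c)/3


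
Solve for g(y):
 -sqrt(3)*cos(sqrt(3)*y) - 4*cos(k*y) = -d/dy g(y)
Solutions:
 g(y) = C1 + sin(sqrt(3)*y) + 4*sin(k*y)/k


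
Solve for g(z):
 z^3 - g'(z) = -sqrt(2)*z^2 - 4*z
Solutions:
 g(z) = C1 + z^4/4 + sqrt(2)*z^3/3 + 2*z^2


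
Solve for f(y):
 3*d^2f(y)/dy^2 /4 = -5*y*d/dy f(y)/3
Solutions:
 f(y) = C1 + C2*erf(sqrt(10)*y/3)


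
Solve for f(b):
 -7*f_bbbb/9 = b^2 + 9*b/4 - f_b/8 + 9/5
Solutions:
 f(b) = C1 + C4*exp(21^(2/3)*b/14) + 8*b^3/3 + 9*b^2 + 72*b/5 + (C2*sin(3*3^(1/6)*7^(2/3)*b/28) + C3*cos(3*3^(1/6)*7^(2/3)*b/28))*exp(-21^(2/3)*b/28)


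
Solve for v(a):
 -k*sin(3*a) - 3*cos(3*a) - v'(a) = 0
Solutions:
 v(a) = C1 + k*cos(3*a)/3 - sin(3*a)


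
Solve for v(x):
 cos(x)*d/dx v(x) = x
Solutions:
 v(x) = C1 + Integral(x/cos(x), x)


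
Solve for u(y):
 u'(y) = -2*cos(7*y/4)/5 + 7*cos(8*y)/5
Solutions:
 u(y) = C1 - 8*sin(7*y/4)/35 + 7*sin(8*y)/40


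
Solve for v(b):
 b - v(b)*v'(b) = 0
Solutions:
 v(b) = -sqrt(C1 + b^2)
 v(b) = sqrt(C1 + b^2)


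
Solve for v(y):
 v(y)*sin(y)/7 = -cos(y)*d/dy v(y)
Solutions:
 v(y) = C1*cos(y)^(1/7)


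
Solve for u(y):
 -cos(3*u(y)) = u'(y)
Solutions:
 u(y) = -asin((C1 + exp(6*y))/(C1 - exp(6*y)))/3 + pi/3
 u(y) = asin((C1 + exp(6*y))/(C1 - exp(6*y)))/3


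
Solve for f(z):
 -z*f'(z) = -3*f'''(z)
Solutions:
 f(z) = C1 + Integral(C2*airyai(3^(2/3)*z/3) + C3*airybi(3^(2/3)*z/3), z)


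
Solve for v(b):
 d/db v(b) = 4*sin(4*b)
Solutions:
 v(b) = C1 - cos(4*b)


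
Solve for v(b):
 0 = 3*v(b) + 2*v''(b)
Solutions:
 v(b) = C1*sin(sqrt(6)*b/2) + C2*cos(sqrt(6)*b/2)


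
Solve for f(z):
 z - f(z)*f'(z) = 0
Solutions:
 f(z) = -sqrt(C1 + z^2)
 f(z) = sqrt(C1 + z^2)


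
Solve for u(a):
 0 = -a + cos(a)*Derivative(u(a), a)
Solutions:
 u(a) = C1 + Integral(a/cos(a), a)


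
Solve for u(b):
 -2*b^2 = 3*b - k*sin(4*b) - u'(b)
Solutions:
 u(b) = C1 + 2*b^3/3 + 3*b^2/2 + k*cos(4*b)/4


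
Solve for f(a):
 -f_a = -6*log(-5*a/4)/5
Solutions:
 f(a) = C1 + 6*a*log(-a)/5 + 6*a*(-2*log(2) - 1 + log(5))/5


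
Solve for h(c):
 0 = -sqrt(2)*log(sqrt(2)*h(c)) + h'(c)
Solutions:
 -sqrt(2)*Integral(1/(2*log(_y) + log(2)), (_y, h(c))) = C1 - c


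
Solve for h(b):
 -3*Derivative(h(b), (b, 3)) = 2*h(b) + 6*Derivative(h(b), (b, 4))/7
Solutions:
 h(b) = C1*exp(b*(-21 + sqrt(3)*sqrt(128*7^(2/3)/(sqrt(165809) + 441)^(1/3) + 8*7^(1/3)*(sqrt(165809) + 441)^(1/3) + 147))/24)*sin(sqrt(6)*b*sqrt(-147 + 64*7^(2/3)/(sqrt(165809) + 441)^(1/3) + 4*7^(1/3)*(sqrt(165809) + 441)^(1/3) + 1029*sqrt(3)/sqrt(128*7^(2/3)/(sqrt(165809) + 441)^(1/3) + 8*7^(1/3)*(sqrt(165809) + 441)^(1/3) + 147))/24) + C2*exp(b*(-21 + sqrt(3)*sqrt(128*7^(2/3)/(sqrt(165809) + 441)^(1/3) + 8*7^(1/3)*(sqrt(165809) + 441)^(1/3) + 147))/24)*cos(sqrt(6)*b*sqrt(-147 + 64*7^(2/3)/(sqrt(165809) + 441)^(1/3) + 4*7^(1/3)*(sqrt(165809) + 441)^(1/3) + 1029*sqrt(3)/sqrt(128*7^(2/3)/(sqrt(165809) + 441)^(1/3) + 8*7^(1/3)*(sqrt(165809) + 441)^(1/3) + 147))/24) + C3*exp(-b*(21 + sqrt(6)*sqrt(-4*7^(1/3)*(sqrt(165809) + 441)^(1/3) - 64*7^(2/3)/(sqrt(165809) + 441)^(1/3) + 1029*sqrt(3)/sqrt(128*7^(2/3)/(sqrt(165809) + 441)^(1/3) + 8*7^(1/3)*(sqrt(165809) + 441)^(1/3) + 147) + 147) + sqrt(3)*sqrt(128*7^(2/3)/(sqrt(165809) + 441)^(1/3) + 8*7^(1/3)*(sqrt(165809) + 441)^(1/3) + 147))/24) + C4*exp(b*(-sqrt(3)*sqrt(128*7^(2/3)/(sqrt(165809) + 441)^(1/3) + 8*7^(1/3)*(sqrt(165809) + 441)^(1/3) + 147) - 21 + sqrt(6)*sqrt(-4*7^(1/3)*(sqrt(165809) + 441)^(1/3) - 64*7^(2/3)/(sqrt(165809) + 441)^(1/3) + 1029*sqrt(3)/sqrt(128*7^(2/3)/(sqrt(165809) + 441)^(1/3) + 8*7^(1/3)*(sqrt(165809) + 441)^(1/3) + 147) + 147))/24)


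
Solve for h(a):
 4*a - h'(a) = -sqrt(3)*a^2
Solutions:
 h(a) = C1 + sqrt(3)*a^3/3 + 2*a^2


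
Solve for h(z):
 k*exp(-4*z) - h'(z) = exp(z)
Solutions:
 h(z) = C1 - k*exp(-4*z)/4 - exp(z)


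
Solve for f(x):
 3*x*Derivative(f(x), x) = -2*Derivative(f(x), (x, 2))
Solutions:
 f(x) = C1 + C2*erf(sqrt(3)*x/2)


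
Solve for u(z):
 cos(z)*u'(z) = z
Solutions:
 u(z) = C1 + Integral(z/cos(z), z)


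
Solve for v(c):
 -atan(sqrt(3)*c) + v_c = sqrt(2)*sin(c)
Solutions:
 v(c) = C1 + c*atan(sqrt(3)*c) - sqrt(3)*log(3*c^2 + 1)/6 - sqrt(2)*cos(c)


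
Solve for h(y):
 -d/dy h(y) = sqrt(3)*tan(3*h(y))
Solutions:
 h(y) = -asin(C1*exp(-3*sqrt(3)*y))/3 + pi/3
 h(y) = asin(C1*exp(-3*sqrt(3)*y))/3


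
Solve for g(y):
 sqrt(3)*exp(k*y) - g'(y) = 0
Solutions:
 g(y) = C1 + sqrt(3)*exp(k*y)/k


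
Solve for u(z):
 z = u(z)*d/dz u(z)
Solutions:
 u(z) = -sqrt(C1 + z^2)
 u(z) = sqrt(C1 + z^2)


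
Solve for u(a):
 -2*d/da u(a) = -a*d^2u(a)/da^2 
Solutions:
 u(a) = C1 + C2*a^3


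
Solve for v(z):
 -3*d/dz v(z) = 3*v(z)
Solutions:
 v(z) = C1*exp(-z)


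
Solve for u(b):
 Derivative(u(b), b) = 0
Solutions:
 u(b) = C1


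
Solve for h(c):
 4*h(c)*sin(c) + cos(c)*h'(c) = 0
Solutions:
 h(c) = C1*cos(c)^4


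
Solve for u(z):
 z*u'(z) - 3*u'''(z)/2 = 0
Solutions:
 u(z) = C1 + Integral(C2*airyai(2^(1/3)*3^(2/3)*z/3) + C3*airybi(2^(1/3)*3^(2/3)*z/3), z)


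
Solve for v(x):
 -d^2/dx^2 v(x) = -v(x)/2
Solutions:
 v(x) = C1*exp(-sqrt(2)*x/2) + C2*exp(sqrt(2)*x/2)


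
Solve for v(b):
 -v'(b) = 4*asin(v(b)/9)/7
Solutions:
 Integral(1/asin(_y/9), (_y, v(b))) = C1 - 4*b/7


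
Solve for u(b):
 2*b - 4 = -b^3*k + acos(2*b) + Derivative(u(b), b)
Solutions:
 u(b) = C1 + b^4*k/4 + b^2 - b*acos(2*b) - 4*b + sqrt(1 - 4*b^2)/2


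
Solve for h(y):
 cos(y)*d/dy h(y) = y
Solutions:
 h(y) = C1 + Integral(y/cos(y), y)


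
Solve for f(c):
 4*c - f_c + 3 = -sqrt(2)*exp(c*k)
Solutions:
 f(c) = C1 + 2*c^2 + 3*c + sqrt(2)*exp(c*k)/k


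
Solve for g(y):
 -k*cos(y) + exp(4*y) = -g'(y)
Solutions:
 g(y) = C1 + k*sin(y) - exp(4*y)/4


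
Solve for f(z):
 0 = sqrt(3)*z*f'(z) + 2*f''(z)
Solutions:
 f(z) = C1 + C2*erf(3^(1/4)*z/2)


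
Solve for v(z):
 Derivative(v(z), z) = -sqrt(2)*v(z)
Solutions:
 v(z) = C1*exp(-sqrt(2)*z)


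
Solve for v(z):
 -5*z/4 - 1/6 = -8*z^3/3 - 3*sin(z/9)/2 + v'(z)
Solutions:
 v(z) = C1 + 2*z^4/3 - 5*z^2/8 - z/6 - 27*cos(z/9)/2


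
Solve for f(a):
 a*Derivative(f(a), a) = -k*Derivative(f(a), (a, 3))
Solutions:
 f(a) = C1 + Integral(C2*airyai(a*(-1/k)^(1/3)) + C3*airybi(a*(-1/k)^(1/3)), a)


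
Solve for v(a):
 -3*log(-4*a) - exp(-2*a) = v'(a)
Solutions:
 v(a) = C1 - 3*a*log(-a) + 3*a*(1 - 2*log(2)) + exp(-2*a)/2


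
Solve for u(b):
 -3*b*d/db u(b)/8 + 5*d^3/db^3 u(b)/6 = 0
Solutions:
 u(b) = C1 + Integral(C2*airyai(3^(2/3)*50^(1/3)*b/10) + C3*airybi(3^(2/3)*50^(1/3)*b/10), b)


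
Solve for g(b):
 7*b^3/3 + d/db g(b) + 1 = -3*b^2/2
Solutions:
 g(b) = C1 - 7*b^4/12 - b^3/2 - b


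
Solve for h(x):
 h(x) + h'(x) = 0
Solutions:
 h(x) = C1*exp(-x)


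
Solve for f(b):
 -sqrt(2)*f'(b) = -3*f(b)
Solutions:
 f(b) = C1*exp(3*sqrt(2)*b/2)


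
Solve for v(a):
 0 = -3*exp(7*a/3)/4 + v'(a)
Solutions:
 v(a) = C1 + 9*exp(7*a/3)/28


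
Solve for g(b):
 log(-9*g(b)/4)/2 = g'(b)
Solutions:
 -2*Integral(1/(log(-_y) - 2*log(2) + 2*log(3)), (_y, g(b))) = C1 - b


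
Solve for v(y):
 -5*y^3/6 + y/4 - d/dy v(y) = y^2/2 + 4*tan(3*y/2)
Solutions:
 v(y) = C1 - 5*y^4/24 - y^3/6 + y^2/8 + 8*log(cos(3*y/2))/3


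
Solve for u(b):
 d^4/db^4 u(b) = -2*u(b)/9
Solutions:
 u(b) = (C1*sin(2^(3/4)*sqrt(3)*b/6) + C2*cos(2^(3/4)*sqrt(3)*b/6))*exp(-2^(3/4)*sqrt(3)*b/6) + (C3*sin(2^(3/4)*sqrt(3)*b/6) + C4*cos(2^(3/4)*sqrt(3)*b/6))*exp(2^(3/4)*sqrt(3)*b/6)


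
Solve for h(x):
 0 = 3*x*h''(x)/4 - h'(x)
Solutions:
 h(x) = C1 + C2*x^(7/3)


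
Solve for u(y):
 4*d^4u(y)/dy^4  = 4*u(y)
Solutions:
 u(y) = C1*exp(-y) + C2*exp(y) + C3*sin(y) + C4*cos(y)


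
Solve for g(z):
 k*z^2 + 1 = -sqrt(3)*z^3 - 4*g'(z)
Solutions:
 g(z) = C1 - k*z^3/12 - sqrt(3)*z^4/16 - z/4


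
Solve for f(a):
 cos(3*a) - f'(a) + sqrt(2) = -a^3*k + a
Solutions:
 f(a) = C1 + a^4*k/4 - a^2/2 + sqrt(2)*a + sin(3*a)/3


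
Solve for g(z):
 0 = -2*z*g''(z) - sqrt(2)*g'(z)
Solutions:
 g(z) = C1 + C2*z^(1 - sqrt(2)/2)


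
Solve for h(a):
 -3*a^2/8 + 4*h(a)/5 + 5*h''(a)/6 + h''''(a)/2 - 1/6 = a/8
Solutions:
 h(a) = 15*a^2/32 + 5*a/32 + (C1*sin(10^(3/4)*a*cos(atan(sqrt(815)/25)/2)/5) + C2*cos(10^(3/4)*a*cos(atan(sqrt(815)/25)/2)/5))*exp(-10^(3/4)*a*sin(atan(sqrt(815)/25)/2)/5) + (C3*sin(10^(3/4)*a*cos(atan(sqrt(815)/25)/2)/5) + C4*cos(10^(3/4)*a*cos(atan(sqrt(815)/25)/2)/5))*exp(10^(3/4)*a*sin(atan(sqrt(815)/25)/2)/5) - 295/384


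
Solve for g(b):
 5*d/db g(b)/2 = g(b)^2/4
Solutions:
 g(b) = -10/(C1 + b)


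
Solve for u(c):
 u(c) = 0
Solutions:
 u(c) = 0


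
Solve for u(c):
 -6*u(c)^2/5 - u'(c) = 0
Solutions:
 u(c) = 5/(C1 + 6*c)


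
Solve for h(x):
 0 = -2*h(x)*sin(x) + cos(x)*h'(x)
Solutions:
 h(x) = C1/cos(x)^2


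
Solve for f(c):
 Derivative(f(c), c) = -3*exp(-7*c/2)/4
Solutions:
 f(c) = C1 + 3*exp(-7*c/2)/14


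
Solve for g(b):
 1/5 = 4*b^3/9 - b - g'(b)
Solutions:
 g(b) = C1 + b^4/9 - b^2/2 - b/5


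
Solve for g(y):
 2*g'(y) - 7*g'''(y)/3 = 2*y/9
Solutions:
 g(y) = C1 + C2*exp(-sqrt(42)*y/7) + C3*exp(sqrt(42)*y/7) + y^2/18


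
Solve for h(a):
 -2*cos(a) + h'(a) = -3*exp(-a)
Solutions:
 h(a) = C1 + 2*sin(a) + 3*exp(-a)


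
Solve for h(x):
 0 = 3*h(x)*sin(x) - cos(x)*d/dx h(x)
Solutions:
 h(x) = C1/cos(x)^3


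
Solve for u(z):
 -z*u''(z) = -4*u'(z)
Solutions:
 u(z) = C1 + C2*z^5


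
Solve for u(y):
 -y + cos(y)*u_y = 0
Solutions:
 u(y) = C1 + Integral(y/cos(y), y)


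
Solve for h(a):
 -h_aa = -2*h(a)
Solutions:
 h(a) = C1*exp(-sqrt(2)*a) + C2*exp(sqrt(2)*a)


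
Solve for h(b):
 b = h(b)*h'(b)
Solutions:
 h(b) = -sqrt(C1 + b^2)
 h(b) = sqrt(C1 + b^2)


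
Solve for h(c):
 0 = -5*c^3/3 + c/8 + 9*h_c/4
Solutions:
 h(c) = C1 + 5*c^4/27 - c^2/36


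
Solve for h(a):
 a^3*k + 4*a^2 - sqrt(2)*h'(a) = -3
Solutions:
 h(a) = C1 + sqrt(2)*a^4*k/8 + 2*sqrt(2)*a^3/3 + 3*sqrt(2)*a/2


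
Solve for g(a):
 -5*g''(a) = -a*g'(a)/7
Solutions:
 g(a) = C1 + C2*erfi(sqrt(70)*a/70)


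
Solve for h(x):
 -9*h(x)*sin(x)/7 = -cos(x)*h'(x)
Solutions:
 h(x) = C1/cos(x)^(9/7)


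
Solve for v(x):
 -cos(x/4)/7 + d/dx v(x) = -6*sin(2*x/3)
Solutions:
 v(x) = C1 + 4*sin(x/4)/7 + 9*cos(2*x/3)


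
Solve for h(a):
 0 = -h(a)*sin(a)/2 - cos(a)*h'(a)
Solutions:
 h(a) = C1*sqrt(cos(a))


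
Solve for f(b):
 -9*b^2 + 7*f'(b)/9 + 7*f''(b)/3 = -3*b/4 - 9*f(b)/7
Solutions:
 f(b) = 7*b^2 - 2933*b/324 + (C1*sin(sqrt(923)*b/42) + C2*cos(sqrt(923)*b/42))*exp(-b/6) - 523075/26244


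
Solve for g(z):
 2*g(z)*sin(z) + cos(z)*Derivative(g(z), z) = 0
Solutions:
 g(z) = C1*cos(z)^2


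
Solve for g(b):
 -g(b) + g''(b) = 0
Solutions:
 g(b) = C1*exp(-b) + C2*exp(b)


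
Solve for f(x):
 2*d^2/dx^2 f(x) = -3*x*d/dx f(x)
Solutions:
 f(x) = C1 + C2*erf(sqrt(3)*x/2)


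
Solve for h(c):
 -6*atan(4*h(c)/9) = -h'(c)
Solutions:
 Integral(1/atan(4*_y/9), (_y, h(c))) = C1 + 6*c


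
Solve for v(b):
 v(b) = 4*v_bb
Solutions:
 v(b) = C1*exp(-b/2) + C2*exp(b/2)


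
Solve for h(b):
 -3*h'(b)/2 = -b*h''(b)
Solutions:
 h(b) = C1 + C2*b^(5/2)


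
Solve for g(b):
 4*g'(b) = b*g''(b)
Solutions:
 g(b) = C1 + C2*b^5


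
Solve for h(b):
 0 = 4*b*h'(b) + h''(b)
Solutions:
 h(b) = C1 + C2*erf(sqrt(2)*b)


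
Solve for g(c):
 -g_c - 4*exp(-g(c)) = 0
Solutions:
 g(c) = log(C1 - 4*c)


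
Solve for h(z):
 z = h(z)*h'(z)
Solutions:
 h(z) = -sqrt(C1 + z^2)
 h(z) = sqrt(C1 + z^2)


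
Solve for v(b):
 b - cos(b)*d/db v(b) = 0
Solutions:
 v(b) = C1 + Integral(b/cos(b), b)


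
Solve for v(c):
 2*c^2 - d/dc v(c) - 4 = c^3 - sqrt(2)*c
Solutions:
 v(c) = C1 - c^4/4 + 2*c^3/3 + sqrt(2)*c^2/2 - 4*c


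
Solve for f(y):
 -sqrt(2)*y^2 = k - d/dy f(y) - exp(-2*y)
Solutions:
 f(y) = C1 + k*y + sqrt(2)*y^3/3 + exp(-2*y)/2


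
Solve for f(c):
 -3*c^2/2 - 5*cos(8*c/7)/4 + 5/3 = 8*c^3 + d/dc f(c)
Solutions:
 f(c) = C1 - 2*c^4 - c^3/2 + 5*c/3 - 35*sin(8*c/7)/32


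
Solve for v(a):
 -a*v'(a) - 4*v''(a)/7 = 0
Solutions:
 v(a) = C1 + C2*erf(sqrt(14)*a/4)


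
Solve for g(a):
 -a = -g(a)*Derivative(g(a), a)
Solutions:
 g(a) = -sqrt(C1 + a^2)
 g(a) = sqrt(C1 + a^2)


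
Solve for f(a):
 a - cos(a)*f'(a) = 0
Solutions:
 f(a) = C1 + Integral(a/cos(a), a)


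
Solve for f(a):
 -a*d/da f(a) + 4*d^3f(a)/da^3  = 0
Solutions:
 f(a) = C1 + Integral(C2*airyai(2^(1/3)*a/2) + C3*airybi(2^(1/3)*a/2), a)


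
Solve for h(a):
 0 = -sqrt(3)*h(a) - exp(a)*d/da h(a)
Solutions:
 h(a) = C1*exp(sqrt(3)*exp(-a))


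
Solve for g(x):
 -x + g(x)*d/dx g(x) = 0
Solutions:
 g(x) = -sqrt(C1 + x^2)
 g(x) = sqrt(C1 + x^2)


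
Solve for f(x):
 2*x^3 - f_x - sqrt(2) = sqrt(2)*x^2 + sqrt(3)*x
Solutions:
 f(x) = C1 + x^4/2 - sqrt(2)*x^3/3 - sqrt(3)*x^2/2 - sqrt(2)*x


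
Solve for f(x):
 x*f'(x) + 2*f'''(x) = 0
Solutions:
 f(x) = C1 + Integral(C2*airyai(-2^(2/3)*x/2) + C3*airybi(-2^(2/3)*x/2), x)


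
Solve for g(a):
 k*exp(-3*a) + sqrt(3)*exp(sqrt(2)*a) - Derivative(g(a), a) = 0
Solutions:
 g(a) = C1 - k*exp(-3*a)/3 + sqrt(6)*exp(sqrt(2)*a)/2


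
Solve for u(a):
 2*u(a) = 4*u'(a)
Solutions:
 u(a) = C1*exp(a/2)


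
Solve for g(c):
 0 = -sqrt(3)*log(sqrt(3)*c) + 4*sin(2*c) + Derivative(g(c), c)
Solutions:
 g(c) = C1 + sqrt(3)*c*(log(c) - 1) + sqrt(3)*c*log(3)/2 + 2*cos(2*c)


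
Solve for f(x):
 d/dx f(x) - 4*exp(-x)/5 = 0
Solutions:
 f(x) = C1 - 4*exp(-x)/5


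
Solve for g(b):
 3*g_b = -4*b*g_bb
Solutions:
 g(b) = C1 + C2*b^(1/4)


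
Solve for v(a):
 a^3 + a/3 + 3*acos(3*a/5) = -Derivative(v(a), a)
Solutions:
 v(a) = C1 - a^4/4 - a^2/6 - 3*a*acos(3*a/5) + sqrt(25 - 9*a^2)


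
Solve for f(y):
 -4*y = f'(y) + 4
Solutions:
 f(y) = C1 - 2*y^2 - 4*y


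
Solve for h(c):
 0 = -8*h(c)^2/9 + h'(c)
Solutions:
 h(c) = -9/(C1 + 8*c)


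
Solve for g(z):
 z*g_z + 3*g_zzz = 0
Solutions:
 g(z) = C1 + Integral(C2*airyai(-3^(2/3)*z/3) + C3*airybi(-3^(2/3)*z/3), z)


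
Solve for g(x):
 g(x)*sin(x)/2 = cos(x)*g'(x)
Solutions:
 g(x) = C1/sqrt(cos(x))


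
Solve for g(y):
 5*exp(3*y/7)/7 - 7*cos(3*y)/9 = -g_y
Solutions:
 g(y) = C1 - 5*exp(3*y/7)/3 + 7*sin(3*y)/27


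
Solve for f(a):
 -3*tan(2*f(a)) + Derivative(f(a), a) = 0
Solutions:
 f(a) = -asin(C1*exp(6*a))/2 + pi/2
 f(a) = asin(C1*exp(6*a))/2


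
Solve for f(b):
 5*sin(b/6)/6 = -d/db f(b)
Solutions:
 f(b) = C1 + 5*cos(b/6)


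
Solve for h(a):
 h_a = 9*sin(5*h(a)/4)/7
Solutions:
 -9*a/7 + 2*log(cos(5*h(a)/4) - 1)/5 - 2*log(cos(5*h(a)/4) + 1)/5 = C1


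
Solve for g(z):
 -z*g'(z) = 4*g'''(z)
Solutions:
 g(z) = C1 + Integral(C2*airyai(-2^(1/3)*z/2) + C3*airybi(-2^(1/3)*z/2), z)


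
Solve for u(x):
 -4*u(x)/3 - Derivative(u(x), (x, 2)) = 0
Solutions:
 u(x) = C1*sin(2*sqrt(3)*x/3) + C2*cos(2*sqrt(3)*x/3)


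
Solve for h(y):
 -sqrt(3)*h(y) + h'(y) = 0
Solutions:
 h(y) = C1*exp(sqrt(3)*y)


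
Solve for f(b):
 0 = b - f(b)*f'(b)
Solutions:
 f(b) = -sqrt(C1 + b^2)
 f(b) = sqrt(C1 + b^2)


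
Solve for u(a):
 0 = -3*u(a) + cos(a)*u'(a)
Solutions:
 u(a) = C1*(sin(a) + 1)^(3/2)/(sin(a) - 1)^(3/2)


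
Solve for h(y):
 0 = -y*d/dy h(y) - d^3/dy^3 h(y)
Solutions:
 h(y) = C1 + Integral(C2*airyai(-y) + C3*airybi(-y), y)


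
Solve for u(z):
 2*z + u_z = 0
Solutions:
 u(z) = C1 - z^2


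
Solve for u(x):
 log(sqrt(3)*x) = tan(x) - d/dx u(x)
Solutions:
 u(x) = C1 - x*log(x) - x*log(3)/2 + x - log(cos(x))


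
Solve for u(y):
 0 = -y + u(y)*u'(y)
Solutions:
 u(y) = -sqrt(C1 + y^2)
 u(y) = sqrt(C1 + y^2)


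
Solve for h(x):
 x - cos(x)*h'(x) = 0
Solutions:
 h(x) = C1 + Integral(x/cos(x), x)


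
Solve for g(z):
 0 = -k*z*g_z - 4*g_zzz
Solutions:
 g(z) = C1 + Integral(C2*airyai(2^(1/3)*z*(-k)^(1/3)/2) + C3*airybi(2^(1/3)*z*(-k)^(1/3)/2), z)


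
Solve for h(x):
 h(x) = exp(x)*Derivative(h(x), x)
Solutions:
 h(x) = C1*exp(-exp(-x))


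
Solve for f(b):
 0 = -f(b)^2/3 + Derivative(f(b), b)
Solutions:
 f(b) = -3/(C1 + b)


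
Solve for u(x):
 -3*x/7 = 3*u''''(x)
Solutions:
 u(x) = C1 + C2*x + C3*x^2 + C4*x^3 - x^5/840


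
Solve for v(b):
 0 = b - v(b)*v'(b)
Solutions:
 v(b) = -sqrt(C1 + b^2)
 v(b) = sqrt(C1 + b^2)


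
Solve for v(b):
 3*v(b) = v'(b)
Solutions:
 v(b) = C1*exp(3*b)


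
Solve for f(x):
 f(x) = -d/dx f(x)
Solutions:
 f(x) = C1*exp(-x)


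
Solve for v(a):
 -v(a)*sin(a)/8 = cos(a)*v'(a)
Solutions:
 v(a) = C1*cos(a)^(1/8)


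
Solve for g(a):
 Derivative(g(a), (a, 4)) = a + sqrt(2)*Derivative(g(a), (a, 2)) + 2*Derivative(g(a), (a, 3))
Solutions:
 g(a) = C1 + C2*a + C3*exp(a*(1 - sqrt(1 + sqrt(2)))) + C4*exp(a*(1 + sqrt(1 + sqrt(2)))) - sqrt(2)*a^3/12 + a^2/2


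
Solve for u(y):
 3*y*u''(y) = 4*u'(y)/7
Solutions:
 u(y) = C1 + C2*y^(25/21)


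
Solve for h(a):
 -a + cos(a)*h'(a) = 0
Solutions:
 h(a) = C1 + Integral(a/cos(a), a)


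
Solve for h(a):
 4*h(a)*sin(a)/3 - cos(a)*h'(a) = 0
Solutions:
 h(a) = C1/cos(a)^(4/3)


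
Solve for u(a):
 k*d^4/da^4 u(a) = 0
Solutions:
 u(a) = C1 + C2*a + C3*a^2 + C4*a^3


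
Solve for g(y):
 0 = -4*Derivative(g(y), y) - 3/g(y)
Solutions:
 g(y) = -sqrt(C1 - 6*y)/2
 g(y) = sqrt(C1 - 6*y)/2


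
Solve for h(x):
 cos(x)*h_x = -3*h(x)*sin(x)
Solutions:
 h(x) = C1*cos(x)^3


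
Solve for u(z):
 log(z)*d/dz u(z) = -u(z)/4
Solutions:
 u(z) = C1*exp(-li(z)/4)


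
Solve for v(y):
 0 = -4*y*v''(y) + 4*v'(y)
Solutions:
 v(y) = C1 + C2*y^2


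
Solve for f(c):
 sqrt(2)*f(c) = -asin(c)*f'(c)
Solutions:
 f(c) = C1*exp(-sqrt(2)*Integral(1/asin(c), c))


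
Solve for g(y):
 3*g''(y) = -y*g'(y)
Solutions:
 g(y) = C1 + C2*erf(sqrt(6)*y/6)


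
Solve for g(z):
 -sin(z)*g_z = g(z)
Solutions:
 g(z) = C1*sqrt(cos(z) + 1)/sqrt(cos(z) - 1)


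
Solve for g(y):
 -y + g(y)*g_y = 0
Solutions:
 g(y) = -sqrt(C1 + y^2)
 g(y) = sqrt(C1 + y^2)


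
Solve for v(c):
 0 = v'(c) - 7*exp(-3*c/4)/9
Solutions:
 v(c) = C1 - 28*exp(-3*c/4)/27


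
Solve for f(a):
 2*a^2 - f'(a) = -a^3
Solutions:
 f(a) = C1 + a^4/4 + 2*a^3/3


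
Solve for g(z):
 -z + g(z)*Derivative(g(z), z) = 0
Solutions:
 g(z) = -sqrt(C1 + z^2)
 g(z) = sqrt(C1 + z^2)


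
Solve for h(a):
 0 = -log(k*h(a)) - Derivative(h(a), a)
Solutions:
 li(k*h(a))/k = C1 - a


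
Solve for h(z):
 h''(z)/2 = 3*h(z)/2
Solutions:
 h(z) = C1*exp(-sqrt(3)*z) + C2*exp(sqrt(3)*z)


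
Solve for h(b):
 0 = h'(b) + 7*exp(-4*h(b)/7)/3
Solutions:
 h(b) = 7*log(-I*(C1 - 4*b/3)^(1/4))
 h(b) = 7*log(I*(C1 - 4*b/3)^(1/4))
 h(b) = 7*log(-(C1 - 4*b/3)^(1/4))
 h(b) = 7*log(C1 - 4*b/3)/4


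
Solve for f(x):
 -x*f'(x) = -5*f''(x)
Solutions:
 f(x) = C1 + C2*erfi(sqrt(10)*x/10)


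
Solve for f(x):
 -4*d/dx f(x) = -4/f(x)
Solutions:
 f(x) = -sqrt(C1 + 2*x)
 f(x) = sqrt(C1 + 2*x)


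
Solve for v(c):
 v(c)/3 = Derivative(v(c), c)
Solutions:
 v(c) = C1*exp(c/3)


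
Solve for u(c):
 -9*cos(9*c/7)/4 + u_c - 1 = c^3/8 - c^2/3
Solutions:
 u(c) = C1 + c^4/32 - c^3/9 + c + 7*sin(9*c/7)/4


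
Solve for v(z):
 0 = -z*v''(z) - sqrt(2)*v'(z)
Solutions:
 v(z) = C1 + C2*z^(1 - sqrt(2))


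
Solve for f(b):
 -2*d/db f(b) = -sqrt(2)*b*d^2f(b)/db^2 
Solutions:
 f(b) = C1 + C2*b^(1 + sqrt(2))


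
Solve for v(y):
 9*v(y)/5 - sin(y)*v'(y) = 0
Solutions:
 v(y) = C1*(cos(y) - 1)^(9/10)/(cos(y) + 1)^(9/10)


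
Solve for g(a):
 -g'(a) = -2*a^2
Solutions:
 g(a) = C1 + 2*a^3/3


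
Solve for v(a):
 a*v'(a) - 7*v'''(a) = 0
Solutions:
 v(a) = C1 + Integral(C2*airyai(7^(2/3)*a/7) + C3*airybi(7^(2/3)*a/7), a)


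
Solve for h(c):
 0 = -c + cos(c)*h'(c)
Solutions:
 h(c) = C1 + Integral(c/cos(c), c)


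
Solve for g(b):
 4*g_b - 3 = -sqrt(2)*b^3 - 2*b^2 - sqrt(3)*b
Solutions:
 g(b) = C1 - sqrt(2)*b^4/16 - b^3/6 - sqrt(3)*b^2/8 + 3*b/4


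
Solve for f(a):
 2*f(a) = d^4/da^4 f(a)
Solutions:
 f(a) = C1*exp(-2^(1/4)*a) + C2*exp(2^(1/4)*a) + C3*sin(2^(1/4)*a) + C4*cos(2^(1/4)*a)


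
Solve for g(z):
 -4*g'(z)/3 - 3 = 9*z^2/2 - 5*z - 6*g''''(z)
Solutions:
 g(z) = C1 + C4*exp(6^(1/3)*z/3) - 9*z^3/8 + 15*z^2/8 - 9*z/4 + (C2*sin(2^(1/3)*3^(5/6)*z/6) + C3*cos(2^(1/3)*3^(5/6)*z/6))*exp(-6^(1/3)*z/6)


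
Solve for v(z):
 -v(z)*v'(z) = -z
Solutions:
 v(z) = -sqrt(C1 + z^2)
 v(z) = sqrt(C1 + z^2)


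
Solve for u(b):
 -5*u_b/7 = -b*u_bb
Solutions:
 u(b) = C1 + C2*b^(12/7)


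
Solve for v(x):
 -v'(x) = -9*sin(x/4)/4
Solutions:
 v(x) = C1 - 9*cos(x/4)


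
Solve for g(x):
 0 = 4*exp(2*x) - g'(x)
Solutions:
 g(x) = C1 + 2*exp(2*x)


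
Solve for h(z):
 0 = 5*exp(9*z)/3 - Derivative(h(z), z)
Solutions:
 h(z) = C1 + 5*exp(9*z)/27


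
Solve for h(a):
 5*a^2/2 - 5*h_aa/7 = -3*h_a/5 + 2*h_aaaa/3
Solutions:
 h(a) = C1 + C2*exp(-a*(-25*980^(1/3)/(441 + sqrt(238231))^(1/3) + 350^(1/3)*(441 + sqrt(238231))^(1/3))/140)*sin(sqrt(3)*a*(25*980^(1/3)/(441 + sqrt(238231))^(1/3) + 350^(1/3)*(441 + sqrt(238231))^(1/3))/140) + C3*exp(-a*(-25*980^(1/3)/(441 + sqrt(238231))^(1/3) + 350^(1/3)*(441 + sqrt(238231))^(1/3))/140)*cos(sqrt(3)*a*(25*980^(1/3)/(441 + sqrt(238231))^(1/3) + 350^(1/3)*(441 + sqrt(238231))^(1/3))/140) + C4*exp(a*(-25*980^(1/3)/(441 + sqrt(238231))^(1/3) + 350^(1/3)*(441 + sqrt(238231))^(1/3))/70) - 25*a^3/18 - 625*a^2/126 - 15625*a/1323


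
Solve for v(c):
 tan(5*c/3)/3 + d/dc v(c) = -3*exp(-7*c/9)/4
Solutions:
 v(c) = C1 - log(tan(5*c/3)^2 + 1)/10 + 27*exp(-7*c/9)/28


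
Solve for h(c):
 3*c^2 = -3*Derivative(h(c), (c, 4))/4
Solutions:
 h(c) = C1 + C2*c + C3*c^2 + C4*c^3 - c^6/90


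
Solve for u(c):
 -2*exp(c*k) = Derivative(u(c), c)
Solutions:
 u(c) = C1 - 2*exp(c*k)/k


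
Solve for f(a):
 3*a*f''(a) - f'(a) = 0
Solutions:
 f(a) = C1 + C2*a^(4/3)


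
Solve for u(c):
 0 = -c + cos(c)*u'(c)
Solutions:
 u(c) = C1 + Integral(c/cos(c), c)


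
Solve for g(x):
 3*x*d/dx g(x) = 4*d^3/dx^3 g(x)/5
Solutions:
 g(x) = C1 + Integral(C2*airyai(30^(1/3)*x/2) + C3*airybi(30^(1/3)*x/2), x)


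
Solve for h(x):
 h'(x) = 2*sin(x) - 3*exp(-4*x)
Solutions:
 h(x) = C1 - 2*cos(x) + 3*exp(-4*x)/4


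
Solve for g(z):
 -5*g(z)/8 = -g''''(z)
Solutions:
 g(z) = C1*exp(-10^(1/4)*z/2) + C2*exp(10^(1/4)*z/2) + C3*sin(10^(1/4)*z/2) + C4*cos(10^(1/4)*z/2)


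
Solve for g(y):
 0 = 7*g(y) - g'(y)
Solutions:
 g(y) = C1*exp(7*y)


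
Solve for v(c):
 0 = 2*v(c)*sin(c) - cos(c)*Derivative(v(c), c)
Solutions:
 v(c) = C1/cos(c)^2


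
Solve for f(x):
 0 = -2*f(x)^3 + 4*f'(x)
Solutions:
 f(x) = -sqrt(-1/(C1 + x))
 f(x) = sqrt(-1/(C1 + x))


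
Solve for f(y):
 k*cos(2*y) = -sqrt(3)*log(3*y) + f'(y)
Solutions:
 f(y) = C1 + k*sin(2*y)/2 + sqrt(3)*y*(log(y) - 1) + sqrt(3)*y*log(3)


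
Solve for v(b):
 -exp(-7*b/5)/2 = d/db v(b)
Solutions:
 v(b) = C1 + 5*exp(-7*b/5)/14


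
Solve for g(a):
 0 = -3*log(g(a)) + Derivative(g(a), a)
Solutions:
 li(g(a)) = C1 + 3*a


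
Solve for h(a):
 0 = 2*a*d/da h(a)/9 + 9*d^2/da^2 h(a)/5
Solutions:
 h(a) = C1 + C2*erf(sqrt(5)*a/9)


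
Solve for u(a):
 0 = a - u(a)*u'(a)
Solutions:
 u(a) = -sqrt(C1 + a^2)
 u(a) = sqrt(C1 + a^2)


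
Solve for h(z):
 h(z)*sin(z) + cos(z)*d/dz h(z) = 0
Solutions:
 h(z) = C1*cos(z)


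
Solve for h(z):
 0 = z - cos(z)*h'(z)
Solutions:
 h(z) = C1 + Integral(z/cos(z), z)


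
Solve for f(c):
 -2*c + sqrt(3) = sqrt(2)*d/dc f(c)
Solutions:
 f(c) = C1 - sqrt(2)*c^2/2 + sqrt(6)*c/2


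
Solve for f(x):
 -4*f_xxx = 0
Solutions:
 f(x) = C1 + C2*x + C3*x^2


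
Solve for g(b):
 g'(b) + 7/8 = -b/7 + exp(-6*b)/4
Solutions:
 g(b) = C1 - b^2/14 - 7*b/8 - exp(-6*b)/24


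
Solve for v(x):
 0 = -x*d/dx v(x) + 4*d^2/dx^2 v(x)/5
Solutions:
 v(x) = C1 + C2*erfi(sqrt(10)*x/4)


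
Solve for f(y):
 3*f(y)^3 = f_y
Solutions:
 f(y) = -sqrt(2)*sqrt(-1/(C1 + 3*y))/2
 f(y) = sqrt(2)*sqrt(-1/(C1 + 3*y))/2


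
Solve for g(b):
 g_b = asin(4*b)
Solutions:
 g(b) = C1 + b*asin(4*b) + sqrt(1 - 16*b^2)/4


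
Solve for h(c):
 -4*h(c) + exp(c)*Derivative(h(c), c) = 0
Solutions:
 h(c) = C1*exp(-4*exp(-c))


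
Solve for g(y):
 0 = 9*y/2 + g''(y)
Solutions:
 g(y) = C1 + C2*y - 3*y^3/4


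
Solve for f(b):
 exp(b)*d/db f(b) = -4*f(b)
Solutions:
 f(b) = C1*exp(4*exp(-b))


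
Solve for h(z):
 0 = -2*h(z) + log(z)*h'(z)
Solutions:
 h(z) = C1*exp(2*li(z))


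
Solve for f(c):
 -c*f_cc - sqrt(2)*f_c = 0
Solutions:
 f(c) = C1 + C2*c^(1 - sqrt(2))


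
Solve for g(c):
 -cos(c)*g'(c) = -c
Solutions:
 g(c) = C1 + Integral(c/cos(c), c)


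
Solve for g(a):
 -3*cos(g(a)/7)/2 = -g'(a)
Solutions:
 -3*a/2 - 7*log(sin(g(a)/7) - 1)/2 + 7*log(sin(g(a)/7) + 1)/2 = C1


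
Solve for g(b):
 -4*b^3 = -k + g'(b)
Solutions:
 g(b) = C1 - b^4 + b*k


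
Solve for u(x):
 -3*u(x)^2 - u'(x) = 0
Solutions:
 u(x) = 1/(C1 + 3*x)


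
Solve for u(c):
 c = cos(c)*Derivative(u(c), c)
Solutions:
 u(c) = C1 + Integral(c/cos(c), c)


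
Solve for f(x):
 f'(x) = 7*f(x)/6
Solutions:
 f(x) = C1*exp(7*x/6)


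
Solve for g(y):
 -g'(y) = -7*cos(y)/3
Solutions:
 g(y) = C1 + 7*sin(y)/3


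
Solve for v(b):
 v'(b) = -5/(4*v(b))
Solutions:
 v(b) = -sqrt(C1 - 10*b)/2
 v(b) = sqrt(C1 - 10*b)/2


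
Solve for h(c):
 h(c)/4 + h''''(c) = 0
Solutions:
 h(c) = (C1*sin(c/2) + C2*cos(c/2))*exp(-c/2) + (C3*sin(c/2) + C4*cos(c/2))*exp(c/2)


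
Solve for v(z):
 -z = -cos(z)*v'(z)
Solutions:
 v(z) = C1 + Integral(z/cos(z), z)


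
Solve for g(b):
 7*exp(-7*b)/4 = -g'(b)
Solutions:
 g(b) = C1 + exp(-7*b)/4


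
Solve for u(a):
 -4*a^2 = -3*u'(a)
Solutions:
 u(a) = C1 + 4*a^3/9


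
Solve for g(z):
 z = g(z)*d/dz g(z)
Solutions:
 g(z) = -sqrt(C1 + z^2)
 g(z) = sqrt(C1 + z^2)


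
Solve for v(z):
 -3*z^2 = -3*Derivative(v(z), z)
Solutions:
 v(z) = C1 + z^3/3


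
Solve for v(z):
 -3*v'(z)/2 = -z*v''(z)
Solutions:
 v(z) = C1 + C2*z^(5/2)


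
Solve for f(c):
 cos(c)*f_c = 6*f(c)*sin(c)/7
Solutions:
 f(c) = C1/cos(c)^(6/7)


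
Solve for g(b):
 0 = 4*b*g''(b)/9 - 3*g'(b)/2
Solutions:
 g(b) = C1 + C2*b^(35/8)


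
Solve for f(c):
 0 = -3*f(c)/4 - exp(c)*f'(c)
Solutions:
 f(c) = C1*exp(3*exp(-c)/4)


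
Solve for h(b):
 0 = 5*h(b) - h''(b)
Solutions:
 h(b) = C1*exp(-sqrt(5)*b) + C2*exp(sqrt(5)*b)


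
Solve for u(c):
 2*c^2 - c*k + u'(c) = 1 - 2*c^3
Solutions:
 u(c) = C1 - c^4/2 - 2*c^3/3 + c^2*k/2 + c


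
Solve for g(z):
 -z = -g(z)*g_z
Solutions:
 g(z) = -sqrt(C1 + z^2)
 g(z) = sqrt(C1 + z^2)


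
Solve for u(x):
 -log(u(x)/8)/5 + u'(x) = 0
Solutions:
 5*Integral(1/(-log(_y) + 3*log(2)), (_y, u(x))) = C1 - x


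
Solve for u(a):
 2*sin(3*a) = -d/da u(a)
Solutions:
 u(a) = C1 + 2*cos(3*a)/3


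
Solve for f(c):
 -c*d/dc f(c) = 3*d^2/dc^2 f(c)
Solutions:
 f(c) = C1 + C2*erf(sqrt(6)*c/6)


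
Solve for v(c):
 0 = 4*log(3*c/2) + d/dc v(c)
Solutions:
 v(c) = C1 - 4*c*log(c) + c*log(16/81) + 4*c


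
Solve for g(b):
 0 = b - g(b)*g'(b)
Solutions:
 g(b) = -sqrt(C1 + b^2)
 g(b) = sqrt(C1 + b^2)


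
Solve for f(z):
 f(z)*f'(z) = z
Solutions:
 f(z) = -sqrt(C1 + z^2)
 f(z) = sqrt(C1 + z^2)


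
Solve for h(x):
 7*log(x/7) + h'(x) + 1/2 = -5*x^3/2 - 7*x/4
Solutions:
 h(x) = C1 - 5*x^4/8 - 7*x^2/8 - 7*x*log(x) + 13*x/2 + 7*x*log(7)


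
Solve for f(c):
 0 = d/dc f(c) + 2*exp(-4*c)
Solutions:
 f(c) = C1 + exp(-4*c)/2


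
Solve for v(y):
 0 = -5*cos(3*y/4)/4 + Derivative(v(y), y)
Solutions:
 v(y) = C1 + 5*sin(3*y/4)/3


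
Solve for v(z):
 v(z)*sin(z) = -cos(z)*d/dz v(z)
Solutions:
 v(z) = C1*cos(z)


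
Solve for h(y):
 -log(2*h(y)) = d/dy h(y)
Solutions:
 Integral(1/(log(_y) + log(2)), (_y, h(y))) = C1 - y


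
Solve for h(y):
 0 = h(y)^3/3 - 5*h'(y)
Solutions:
 h(y) = -sqrt(30)*sqrt(-1/(C1 + y))/2
 h(y) = sqrt(30)*sqrt(-1/(C1 + y))/2


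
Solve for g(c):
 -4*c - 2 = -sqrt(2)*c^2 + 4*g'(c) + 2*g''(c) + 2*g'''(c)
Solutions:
 g(c) = C1 + sqrt(2)*c^3/12 - c^2/2 - sqrt(2)*c^2/8 - sqrt(2)*c/8 + (C2*sin(sqrt(7)*c/2) + C3*cos(sqrt(7)*c/2))*exp(-c/2)


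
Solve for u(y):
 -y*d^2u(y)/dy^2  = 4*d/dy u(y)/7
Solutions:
 u(y) = C1 + C2*y^(3/7)


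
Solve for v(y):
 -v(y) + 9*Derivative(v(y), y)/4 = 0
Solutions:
 v(y) = C1*exp(4*y/9)


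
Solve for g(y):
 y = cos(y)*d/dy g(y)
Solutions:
 g(y) = C1 + Integral(y/cos(y), y)


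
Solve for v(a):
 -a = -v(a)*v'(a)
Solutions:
 v(a) = -sqrt(C1 + a^2)
 v(a) = sqrt(C1 + a^2)


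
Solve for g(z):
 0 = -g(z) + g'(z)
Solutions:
 g(z) = C1*exp(z)


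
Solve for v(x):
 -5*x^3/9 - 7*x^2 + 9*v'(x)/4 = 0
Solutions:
 v(x) = C1 + 5*x^4/81 + 28*x^3/27


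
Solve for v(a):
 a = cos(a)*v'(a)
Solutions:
 v(a) = C1 + Integral(a/cos(a), a)


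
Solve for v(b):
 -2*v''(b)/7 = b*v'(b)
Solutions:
 v(b) = C1 + C2*erf(sqrt(7)*b/2)


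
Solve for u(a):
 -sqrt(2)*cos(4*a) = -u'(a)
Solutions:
 u(a) = C1 + sqrt(2)*sin(4*a)/4


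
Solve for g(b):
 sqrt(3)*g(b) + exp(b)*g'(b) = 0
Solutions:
 g(b) = C1*exp(sqrt(3)*exp(-b))


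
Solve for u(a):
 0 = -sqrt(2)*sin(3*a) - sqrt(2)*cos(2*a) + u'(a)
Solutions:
 u(a) = C1 + sqrt(2)*sin(2*a)/2 - sqrt(2)*cos(3*a)/3


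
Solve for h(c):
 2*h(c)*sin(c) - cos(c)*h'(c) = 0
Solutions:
 h(c) = C1/cos(c)^2


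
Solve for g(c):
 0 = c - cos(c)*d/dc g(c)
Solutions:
 g(c) = C1 + Integral(c/cos(c), c)


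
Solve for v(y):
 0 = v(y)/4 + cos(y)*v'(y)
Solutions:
 v(y) = C1*(sin(y) - 1)^(1/8)/(sin(y) + 1)^(1/8)


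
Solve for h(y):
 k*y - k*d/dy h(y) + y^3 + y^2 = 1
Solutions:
 h(y) = C1 + y^2/2 + y^4/(4*k) + y^3/(3*k) - y/k


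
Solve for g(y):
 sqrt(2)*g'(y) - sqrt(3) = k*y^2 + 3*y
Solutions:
 g(y) = C1 + sqrt(2)*k*y^3/6 + 3*sqrt(2)*y^2/4 + sqrt(6)*y/2


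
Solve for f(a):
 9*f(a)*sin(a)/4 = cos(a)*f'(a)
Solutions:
 f(a) = C1/cos(a)^(9/4)


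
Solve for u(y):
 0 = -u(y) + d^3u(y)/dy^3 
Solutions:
 u(y) = C3*exp(y) + (C1*sin(sqrt(3)*y/2) + C2*cos(sqrt(3)*y/2))*exp(-y/2)


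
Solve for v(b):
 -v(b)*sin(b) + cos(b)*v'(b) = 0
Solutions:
 v(b) = C1/cos(b)


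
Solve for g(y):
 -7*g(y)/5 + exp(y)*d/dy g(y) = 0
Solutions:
 g(y) = C1*exp(-7*exp(-y)/5)


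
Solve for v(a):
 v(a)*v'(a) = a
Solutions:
 v(a) = -sqrt(C1 + a^2)
 v(a) = sqrt(C1 + a^2)


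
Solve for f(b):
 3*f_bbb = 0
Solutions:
 f(b) = C1 + C2*b + C3*b^2


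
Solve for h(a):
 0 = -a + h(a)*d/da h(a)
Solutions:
 h(a) = -sqrt(C1 + a^2)
 h(a) = sqrt(C1 + a^2)


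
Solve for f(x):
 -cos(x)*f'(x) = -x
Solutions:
 f(x) = C1 + Integral(x/cos(x), x)


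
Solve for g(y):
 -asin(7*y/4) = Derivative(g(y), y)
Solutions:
 g(y) = C1 - y*asin(7*y/4) - sqrt(16 - 49*y^2)/7
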